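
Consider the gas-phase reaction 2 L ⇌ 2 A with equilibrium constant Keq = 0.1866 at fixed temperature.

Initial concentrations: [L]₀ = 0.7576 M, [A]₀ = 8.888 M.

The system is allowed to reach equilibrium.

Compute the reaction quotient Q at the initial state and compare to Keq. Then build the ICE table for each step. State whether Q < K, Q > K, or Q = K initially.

Q₀ = 137.6 vs Keq = 0.1866 ⇒ Q>K, reverse
Step 1:
                    L           A
  I            0.7576       8.888
  C             5.978      -5.978
  E             6.736        2.91
  solve Keq expr → x = -2.989; check Q = 0.1866

Q₀ = 137.6; Q > K (proceeds reverse)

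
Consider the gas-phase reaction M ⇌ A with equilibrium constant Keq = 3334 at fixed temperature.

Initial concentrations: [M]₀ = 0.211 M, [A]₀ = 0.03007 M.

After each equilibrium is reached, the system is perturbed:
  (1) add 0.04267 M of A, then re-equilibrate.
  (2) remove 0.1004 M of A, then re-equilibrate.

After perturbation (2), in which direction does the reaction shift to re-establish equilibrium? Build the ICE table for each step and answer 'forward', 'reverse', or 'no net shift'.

Q₀ = 0.1425 vs Keq = 3334 ⇒ Q<K, forward
Step 1:
                  M         A
  Initial     0.211   0.03007
  Change    -0.2109    0.2109
  Equil   7.2285e-05     0.241
  solve Keq expr → x = 0.2109; check Q = 3334
Then add 0.04267 M of A.
Step 2:
                  M         A
  Initial 7.2285e-05    0.2837
  Change  1.2795e-05 -1.2795e-05
  Equil   8.5079e-05    0.2837
  solve Keq expr → x = -1.2795e-05; check Q = 3334
Then remove 0.1004 M of A.
Step 3:
                  M         A
  Initial 8.5079e-05    0.1833
  Change  -3.0105e-05 3.0105e-05
  Equil   5.4975e-05    0.1833
  solve Keq expr → x = 3.0105e-05; check Q = 3334

Direction: forward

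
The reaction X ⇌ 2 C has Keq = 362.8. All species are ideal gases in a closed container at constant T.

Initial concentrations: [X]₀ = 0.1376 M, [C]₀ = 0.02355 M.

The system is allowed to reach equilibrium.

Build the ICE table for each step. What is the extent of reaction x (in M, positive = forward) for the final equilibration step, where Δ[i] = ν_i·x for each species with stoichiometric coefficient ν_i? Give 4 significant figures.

Q₀ = 0.004031 vs Keq = 362.8 ⇒ Q<K, forward
Step 1:
                    X           C
  Initial      0.1376     0.02355
  Change      -0.1374      0.2747
  Equil    2.4520e-04      0.2983
  solve Keq expr → x = 0.1374; check Q = 362.8

x = 0.1374 M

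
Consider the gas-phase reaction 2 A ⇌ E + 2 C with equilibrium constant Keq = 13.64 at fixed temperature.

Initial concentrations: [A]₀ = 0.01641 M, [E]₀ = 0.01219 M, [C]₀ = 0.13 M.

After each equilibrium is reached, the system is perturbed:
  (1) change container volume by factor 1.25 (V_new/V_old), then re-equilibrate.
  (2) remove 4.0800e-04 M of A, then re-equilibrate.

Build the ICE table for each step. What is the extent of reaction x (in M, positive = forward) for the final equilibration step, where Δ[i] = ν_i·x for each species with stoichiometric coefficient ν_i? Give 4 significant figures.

Q₀ = 0.765 vs Keq = 13.64 ⇒ Q<K, forward
Step 1:
                  A         E         C
  Initial   0.01641   0.01219      0.13
  Change    -0.0113   0.00565    0.0113
  Equil     0.00511   0.01784    0.1413
  solve Keq expr → x = 0.00565; check Q = 13.64
Then change container volume by factor 1.25 (V_new/V_old).
Step 2:
                  A         E         C
  Initial  0.004088   0.01427     0.113
  Change  -3.9364e-04 1.9682e-04 3.9364e-04
  Equil    0.003694   0.01447    0.1134
  solve Keq expr → x = 1.9682e-04; check Q = 13.64
Then remove 4.0800e-04 M of A.
Step 3:
                  A         E         C
  Initial  0.003286   0.01447    0.1134
  Change  3.7213e-04 -1.8606e-04 -3.7213e-04
  Equil    0.003659   0.01428    0.1131
  solve Keq expr → x = -1.8606e-04; check Q = 13.64

x = -1.8606e-04 M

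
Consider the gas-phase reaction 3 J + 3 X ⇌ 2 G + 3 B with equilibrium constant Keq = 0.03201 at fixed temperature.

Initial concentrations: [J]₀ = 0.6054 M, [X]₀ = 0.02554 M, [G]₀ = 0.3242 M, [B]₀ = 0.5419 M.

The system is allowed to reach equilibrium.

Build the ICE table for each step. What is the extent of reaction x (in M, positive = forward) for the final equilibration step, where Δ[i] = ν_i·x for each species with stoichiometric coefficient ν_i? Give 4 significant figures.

x = -0.08721 M

Q₀ = 4525 vs Keq = 0.03201 ⇒ Q>K, reverse
Step 1:
                   J          X          G          B
  init        0.6054    0.02554     0.3242     0.5419
  Δ           0.2616     0.2616    -0.1744    -0.2616
  eq           0.867     0.2872     0.1498     0.2803
  solve Keq expr → x = -0.08721; check Q = 0.03201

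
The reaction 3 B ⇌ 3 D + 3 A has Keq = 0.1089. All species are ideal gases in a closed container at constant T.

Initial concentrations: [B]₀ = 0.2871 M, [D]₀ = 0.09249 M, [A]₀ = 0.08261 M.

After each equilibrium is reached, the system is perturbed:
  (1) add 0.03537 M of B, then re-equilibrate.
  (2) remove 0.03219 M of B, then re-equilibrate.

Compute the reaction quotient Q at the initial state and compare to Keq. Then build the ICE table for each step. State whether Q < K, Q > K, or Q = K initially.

Q₀ = 1.8849e-05 vs Keq = 0.1089 ⇒ Q<K, forward
Step 1:
                  B         D         A
  Initial    0.2871   0.09249   0.08261
  Change    -0.1594    0.1594    0.1594
  Equil      0.1277    0.2519     0.242
  solve Keq expr → x = 0.05314; check Q = 0.1089
Then add 0.03537 M of B.
Step 2:
                  B         D         A
  Initial     0.163    0.2519     0.242
  Change   -0.01709   0.01709   0.01709
  Equil       0.146     0.269    0.2591
  solve Keq expr → x = 0.005695; check Q = 0.1089
Then remove 0.03219 M of B.
Step 3:
                  B         D         A
  Initial    0.1138     0.269    0.2591
  Change    0.01553  -0.01553  -0.01553
  Equil      0.1293    0.2535    0.2436
  solve Keq expr → x = -0.005175; check Q = 0.1089

Q₀ = 1.8849e-05; Q < K (proceeds forward)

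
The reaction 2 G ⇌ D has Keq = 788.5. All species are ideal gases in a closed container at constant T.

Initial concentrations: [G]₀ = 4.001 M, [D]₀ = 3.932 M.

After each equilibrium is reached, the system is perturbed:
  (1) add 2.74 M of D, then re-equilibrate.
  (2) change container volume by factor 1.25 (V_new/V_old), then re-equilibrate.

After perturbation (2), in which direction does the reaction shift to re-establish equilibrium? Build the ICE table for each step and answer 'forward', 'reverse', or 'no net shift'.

Direction: reverse

Q₀ = 0.2456 vs Keq = 788.5 ⇒ Q<K, forward
Step 1:
                  G         D
  init        4.001     3.932
  Δ          -3.915     1.957
  eq        0.08642     5.889
  solve Keq expr → x = 1.957; check Q = 788.5
Then add 2.74 M of D.
Step 2:
                  G         D
  init      0.08642     8.629
  Δ         0.01814 -0.009068
  eq         0.1046      8.62
  solve Keq expr → x = -0.009068; check Q = 788.5
Then change container volume by factor 1.25 (V_new/V_old).
Step 3:
                  G         D
  init      0.08365     6.896
  Δ         0.00984  -0.00492
  eq        0.09349     6.891
  solve Keq expr → x = -0.00492; check Q = 788.5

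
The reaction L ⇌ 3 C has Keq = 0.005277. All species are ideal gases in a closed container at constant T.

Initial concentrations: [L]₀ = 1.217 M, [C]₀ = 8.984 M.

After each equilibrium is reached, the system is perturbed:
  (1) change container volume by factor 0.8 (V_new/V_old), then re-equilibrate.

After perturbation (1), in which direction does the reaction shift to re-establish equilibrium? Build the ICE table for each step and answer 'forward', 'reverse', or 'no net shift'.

Direction: reverse

Q₀ = 595.8 vs Keq = 0.005277 ⇒ Q>K, reverse
Step 1:
                   L          C
  Initial      1.217      8.984
  Change       2.902     -8.705
  Equil        4.119     0.2791
  solve Keq expr → x = -2.902; check Q = 0.005277
Then change container volume by factor 0.8 (V_new/V_old).
Step 2:
                   L          C
  Initial      5.148     0.3488
  Change     0.01597   -0.04791
  Equil        5.164     0.3009
  solve Keq expr → x = -0.01597; check Q = 0.005277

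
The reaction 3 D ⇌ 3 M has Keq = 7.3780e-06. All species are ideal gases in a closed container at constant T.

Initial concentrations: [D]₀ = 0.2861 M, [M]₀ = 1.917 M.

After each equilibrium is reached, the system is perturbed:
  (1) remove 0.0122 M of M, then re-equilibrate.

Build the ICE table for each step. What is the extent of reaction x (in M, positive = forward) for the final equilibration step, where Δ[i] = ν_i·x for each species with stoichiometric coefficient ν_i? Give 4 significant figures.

Q₀ = 300.8 vs Keq = 7.3780e-06 ⇒ Q>K, reverse
Step 1:
                    D           M
  Initial      0.2861       1.917
  Change        1.875      -1.875
  Equil         2.161     0.04207
  solve Keq expr → x = -0.625; check Q = 7.3780e-06
Then remove 0.0122 M of M.
Step 2:
                    D           M
  Initial       2.161     0.02987
  Change     -0.01197     0.01197
  Equil         2.149     0.04184
  solve Keq expr → x = 0.003989; check Q = 7.3780e-06

x = 0.003989 M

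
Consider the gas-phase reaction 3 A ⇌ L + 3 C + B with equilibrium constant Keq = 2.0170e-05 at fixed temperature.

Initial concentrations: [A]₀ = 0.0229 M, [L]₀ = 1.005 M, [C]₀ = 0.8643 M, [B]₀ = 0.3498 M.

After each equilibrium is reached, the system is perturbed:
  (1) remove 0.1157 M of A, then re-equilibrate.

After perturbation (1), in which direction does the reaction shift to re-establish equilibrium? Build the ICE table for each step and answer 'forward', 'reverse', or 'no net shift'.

Direction: reverse

Q₀ = 1.8900e+04 vs Keq = 2.0170e-05 ⇒ Q>K, reverse
Step 1:
                  A         L         C         B
  Initial    0.0229     1.005    0.8643    0.3498
  Change     0.8065   -0.2688   -0.8065   -0.2688
  Equil      0.8294    0.7362    0.0578   0.08097
  solve Keq expr → x = -0.2688; check Q = 2.0170e-05
Then remove 0.1157 M of A.
Step 2:
                  A         L         C         B
  Initial    0.7137    0.7362    0.0578   0.08097
  Change   0.007025 -0.002342 -0.007025 -0.002342
  Equil      0.7207    0.7338   0.05077   0.07862
  solve Keq expr → x = -0.002342; check Q = 2.0170e-05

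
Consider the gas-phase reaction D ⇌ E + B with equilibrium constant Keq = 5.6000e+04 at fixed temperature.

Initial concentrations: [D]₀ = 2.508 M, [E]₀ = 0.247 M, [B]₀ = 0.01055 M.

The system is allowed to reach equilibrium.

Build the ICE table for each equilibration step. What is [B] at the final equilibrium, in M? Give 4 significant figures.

[B]_eq = 2.518 M

Q₀ = 0.001039 vs Keq = 5.6000e+04 ⇒ Q<K, forward
Step 1:
                  D         E         B
  Initial     2.508     0.247   0.01055
  Change     -2.508     2.508     2.508
  Equil   1.2389e-04     2.755     2.518
  solve Keq expr → x = 2.508; check Q = 5.6000e+04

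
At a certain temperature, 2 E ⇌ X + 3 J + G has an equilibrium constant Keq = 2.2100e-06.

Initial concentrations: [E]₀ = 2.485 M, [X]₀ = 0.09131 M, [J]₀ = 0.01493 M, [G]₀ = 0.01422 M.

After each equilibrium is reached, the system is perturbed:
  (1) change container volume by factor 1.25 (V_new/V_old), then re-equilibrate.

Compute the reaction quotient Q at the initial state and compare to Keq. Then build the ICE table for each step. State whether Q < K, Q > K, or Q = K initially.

Q₀ = 6.9975e-10 vs Keq = 2.2100e-06 ⇒ Q<K, forward
Step 1:
                  E         X         J         G
  I           2.485   0.09131   0.01493   0.01422
  C        -0.07357   0.03679    0.1104   0.03679
  E           2.411    0.1281    0.1253   0.05101
  solve Keq expr → x = 0.03679; check Q = 2.2100e-06
Then change container volume by factor 1.25 (V_new/V_old).
Step 2:
                  E         X         J         G
  I           1.929    0.1025    0.1002   0.04081
  C         -0.0114  0.005701    0.0171  0.005701
  E           1.918    0.1082    0.1173   0.04651
  solve Keq expr → x = 0.005701; check Q = 2.2100e-06

Q₀ = 6.9975e-10; Q < K (proceeds forward)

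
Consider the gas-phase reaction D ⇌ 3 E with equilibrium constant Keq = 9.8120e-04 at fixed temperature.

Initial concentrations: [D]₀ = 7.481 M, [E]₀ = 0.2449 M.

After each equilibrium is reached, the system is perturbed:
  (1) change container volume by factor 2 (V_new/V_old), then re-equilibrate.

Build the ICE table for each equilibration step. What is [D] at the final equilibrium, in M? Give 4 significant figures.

Q₀ = 0.001963 vs Keq = 9.8120e-04 ⇒ Q>K, reverse
Step 1:
                    D           E
  init          7.481      0.2449
  Δ            0.0168    -0.05041
  eq            7.498      0.1945
  solve Keq expr → x = -0.0168; check Q = 9.8120e-04
Then change container volume by factor 2 (V_new/V_old).
Step 2:
                    D           E
  init          3.749     0.09724
  Δ          -0.01895     0.05686
  eq             3.73      0.1541
  solve Keq expr → x = 0.01895; check Q = 9.8120e-04

[D]_eq = 3.73 M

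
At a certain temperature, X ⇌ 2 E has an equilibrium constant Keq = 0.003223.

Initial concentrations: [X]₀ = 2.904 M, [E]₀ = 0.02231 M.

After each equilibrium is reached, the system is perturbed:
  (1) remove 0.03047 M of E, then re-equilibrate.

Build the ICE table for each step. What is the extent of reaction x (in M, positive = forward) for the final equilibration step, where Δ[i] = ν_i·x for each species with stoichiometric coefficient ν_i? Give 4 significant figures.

x = 0.01511 M

Q₀ = 1.7140e-04 vs Keq = 0.003223 ⇒ Q<K, forward
Step 1:
                  X         E
  Initial     2.904   0.02231
  Change   -0.03691   0.07382
  Equil       2.867   0.09613
  solve Keq expr → x = 0.03691; check Q = 0.003223
Then remove 0.03047 M of E.
Step 2:
                  X         E
  Initial     2.867   0.06566
  Change   -0.01511   0.03022
  Equil       2.852   0.09587
  solve Keq expr → x = 0.01511; check Q = 0.003223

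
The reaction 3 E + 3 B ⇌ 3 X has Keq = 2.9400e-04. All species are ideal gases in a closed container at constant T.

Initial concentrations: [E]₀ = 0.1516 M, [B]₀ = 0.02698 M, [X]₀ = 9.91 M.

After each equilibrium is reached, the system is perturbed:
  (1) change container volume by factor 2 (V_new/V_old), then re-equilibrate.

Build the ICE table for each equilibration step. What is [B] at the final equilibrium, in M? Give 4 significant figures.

Q₀ = 1.4223e+10 vs Keq = 2.9400e-04 ⇒ Q>K, reverse
Step 1:
                    E           B           X
  I            0.1516     0.02698        9.91
  C             6.776       6.776      -6.776
  E             6.928       6.803       3.134
  solve Keq expr → x = -2.259; check Q = 2.9400e-04
Then change container volume by factor 2 (V_new/V_old).
Step 2:
                    E           B           X
  I             3.464       3.402       1.567
  C            0.5253      0.5253     -0.5253
  E             3.989       3.927       1.042
  solve Keq expr → x = -0.1751; check Q = 2.9400e-04

[B]_eq = 3.927 M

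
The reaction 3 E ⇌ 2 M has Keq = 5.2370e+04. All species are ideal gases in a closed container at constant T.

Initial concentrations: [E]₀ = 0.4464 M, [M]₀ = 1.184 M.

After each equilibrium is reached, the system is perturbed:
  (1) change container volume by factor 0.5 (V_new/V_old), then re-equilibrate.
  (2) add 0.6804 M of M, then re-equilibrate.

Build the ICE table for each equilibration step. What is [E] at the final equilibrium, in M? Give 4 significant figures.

Q₀ = 15.76 vs Keq = 5.2370e+04 ⇒ Q<K, forward
Step 1:
                  E         M
  I          0.4464     1.184
  C          -0.412    0.2747
  E         0.03438     1.459
  solve Keq expr → x = 0.1373; check Q = 5.2370e+04
Then change container volume by factor 0.5 (V_new/V_old).
Step 2:
                  E         M
  I         0.06876     2.917
  C        -0.01407  0.009378
  E         0.05469     2.927
  solve Keq expr → x = 0.004689; check Q = 5.2370e+04
Then add 0.6804 M of M.
Step 3:
                  E         M
  I         0.05469     3.607
  C        0.008115  -0.00541
  E          0.0628     3.602
  solve Keq expr → x = -0.002705; check Q = 5.2370e+04

[E]_eq = 0.0628 M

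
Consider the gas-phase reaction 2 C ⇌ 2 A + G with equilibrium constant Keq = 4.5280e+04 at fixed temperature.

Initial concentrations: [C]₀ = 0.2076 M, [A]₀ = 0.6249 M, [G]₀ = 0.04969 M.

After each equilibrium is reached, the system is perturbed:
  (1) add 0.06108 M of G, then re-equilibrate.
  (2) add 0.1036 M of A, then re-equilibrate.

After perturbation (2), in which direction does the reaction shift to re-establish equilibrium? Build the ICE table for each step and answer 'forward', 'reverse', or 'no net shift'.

Direction: reverse

Q₀ = 0.4502 vs Keq = 4.5280e+04 ⇒ Q<K, forward
Step 1:
                  C         A         G
  init       0.2076    0.6249   0.04969
  Δ         -0.2061    0.2061     0.103
  eq       0.001526     0.831    0.1527
  solve Keq expr → x = 0.103; check Q = 4.5280e+04
Then add 0.06108 M of G.
Step 2:
                  C         A         G
  init     0.001526     0.831    0.2138
  Δ       2.7837e-04 -2.7837e-04 -1.3919e-04
  eq       0.001805    0.8307    0.2137
  solve Keq expr → x = -1.3919e-04; check Q = 4.5280e+04
Then add 0.1036 M of A.
Step 3:
                  C         A         G
  init     0.001805    0.9343    0.2137
  Δ       2.2403e-04 -2.2403e-04 -1.1201e-04
  eq       0.002029    0.9341    0.2136
  solve Keq expr → x = -1.1201e-04; check Q = 4.5280e+04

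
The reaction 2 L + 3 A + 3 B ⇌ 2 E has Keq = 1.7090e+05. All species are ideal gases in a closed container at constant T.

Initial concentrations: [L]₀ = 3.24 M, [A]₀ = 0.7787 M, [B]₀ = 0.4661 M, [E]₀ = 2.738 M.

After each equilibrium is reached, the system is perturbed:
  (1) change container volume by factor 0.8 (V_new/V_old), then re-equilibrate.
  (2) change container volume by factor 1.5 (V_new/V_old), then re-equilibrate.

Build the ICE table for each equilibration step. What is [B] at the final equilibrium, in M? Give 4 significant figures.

Q₀ = 14.94 vs Keq = 1.7090e+05 ⇒ Q<K, forward
Step 1:
                  L         A         B         E
  init         3.24    0.7787    0.4661     2.738
  Δ         -0.2772   -0.4159   -0.4159    0.2772
  eq          2.963    0.3628   0.05025     3.015
  solve Keq expr → x = 0.1386; check Q = 1.7090e+05
Then change container volume by factor 0.8 (V_new/V_old).
Step 2:
                  L         A         B         E
  init        3.703    0.4536   0.06281     3.769
  Δ        -0.01367   -0.0205   -0.0205   0.01367
  eq           3.69    0.4331   0.04231     3.783
  solve Keq expr → x = 0.006834; check Q = 1.7090e+05
Then change container volume by factor 1.5 (V_new/V_old).
Step 3:
                  L         A         B         E
  init         2.46    0.2887    0.0282     2.522
  Δ         0.01926   0.02889   0.02889  -0.01926
  eq          2.479    0.3176    0.0571     2.503
  solve Keq expr → x = -0.00963; check Q = 1.7090e+05

[B]_eq = 0.0571 M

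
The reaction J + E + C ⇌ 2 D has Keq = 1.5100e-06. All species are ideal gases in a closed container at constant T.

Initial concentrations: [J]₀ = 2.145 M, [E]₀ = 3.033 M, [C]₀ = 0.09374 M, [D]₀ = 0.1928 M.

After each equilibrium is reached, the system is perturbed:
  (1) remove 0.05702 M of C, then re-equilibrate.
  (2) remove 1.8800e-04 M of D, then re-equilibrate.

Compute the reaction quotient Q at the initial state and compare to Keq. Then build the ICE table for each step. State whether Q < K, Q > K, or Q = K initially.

Q₀ = 0.06095; Q > K (proceeds reverse)

Q₀ = 0.06095 vs Keq = 1.5100e-06 ⇒ Q>K, reverse
Step 1:
                  J         E         C         D
  init        2.145     3.033   0.09374    0.1928
  Δ         0.09569   0.09569   0.09569   -0.1914
  eq          2.241     3.129    0.1894  0.001416
  solve Keq expr → x = -0.09569; check Q = 1.5100e-06
Then remove 0.05702 M of C.
Step 2:
                  J         E         C         D
  init        2.241     3.129    0.1324  0.001416
  Δ       1.1579e-04 1.1579e-04 1.1579e-04 -2.3158e-04
  eq          2.241     3.129    0.1325  0.001184
  solve Keq expr → x = -1.1579e-04; check Q = 1.5100e-06
Then remove 1.8800e-04 M of D.
Step 3:
                  J         E         C         D
  init        2.241     3.129    0.1325 9.9650e-04
  Δ       -9.3769e-05 -9.3769e-05 -9.3769e-05 1.8754e-04
  eq          2.241     3.129    0.1324  0.001184
  solve Keq expr → x = 9.3769e-05; check Q = 1.5100e-06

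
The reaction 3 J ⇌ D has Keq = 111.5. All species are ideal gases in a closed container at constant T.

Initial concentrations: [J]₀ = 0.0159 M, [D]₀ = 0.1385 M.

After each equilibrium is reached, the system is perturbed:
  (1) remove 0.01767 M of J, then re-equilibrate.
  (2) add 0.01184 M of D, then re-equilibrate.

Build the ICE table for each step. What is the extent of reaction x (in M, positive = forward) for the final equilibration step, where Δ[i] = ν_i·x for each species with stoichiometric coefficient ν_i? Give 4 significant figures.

Q₀ = 3.4455e+04 vs Keq = 111.5 ⇒ Q>K, reverse
Step 1:
                  J         D
  I          0.0159    0.1385
  C         0.08382  -0.02794
  E         0.09972    0.1106
  solve Keq expr → x = -0.02794; check Q = 111.5
Then remove 0.01767 M of J.
Step 2:
                  J         D
  I         0.08205    0.1106
  C         0.01604 -0.005345
  E         0.09808    0.1052
  solve Keq expr → x = -0.005345; check Q = 111.5
Then add 0.01184 M of D.
Step 3:
                  J         D
  I         0.09808    0.1171
  C        0.003236 -0.001079
  E          0.1013     0.116
  solve Keq expr → x = -0.001079; check Q = 111.5

x = -0.001079 M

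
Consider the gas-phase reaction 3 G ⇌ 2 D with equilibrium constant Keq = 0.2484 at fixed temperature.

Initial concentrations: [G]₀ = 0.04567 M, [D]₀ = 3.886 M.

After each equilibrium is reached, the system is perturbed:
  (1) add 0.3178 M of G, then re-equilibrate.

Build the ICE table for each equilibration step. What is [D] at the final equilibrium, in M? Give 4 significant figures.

[D]_eq = 2.287 M

Q₀ = 1.5853e+05 vs Keq = 0.2484 ⇒ Q>K, reverse
Step 1:
                  G         D
  I         0.04567     3.886
  C           2.604    -1.736
  E            2.65      2.15
  solve Keq expr → x = -0.8681; check Q = 0.2484
Then add 0.3178 M of G.
Step 2:
                  G         D
  I           2.968      2.15
  C         -0.2061    0.1374
  E           2.762     2.287
  solve Keq expr → x = 0.06869; check Q = 0.2484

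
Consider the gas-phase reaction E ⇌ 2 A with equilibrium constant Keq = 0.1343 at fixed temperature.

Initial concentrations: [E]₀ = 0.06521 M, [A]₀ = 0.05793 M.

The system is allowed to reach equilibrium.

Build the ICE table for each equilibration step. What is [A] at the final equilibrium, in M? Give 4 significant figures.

Q₀ = 0.05146 vs Keq = 0.1343 ⇒ Q<K, forward
Step 1:
                    E           A
  Initial     0.06521     0.05793
  Change     -0.01293     0.02586
  Equil       0.05228     0.08379
  solve Keq expr → x = 0.01293; check Q = 0.1343

[A]_eq = 0.08379 M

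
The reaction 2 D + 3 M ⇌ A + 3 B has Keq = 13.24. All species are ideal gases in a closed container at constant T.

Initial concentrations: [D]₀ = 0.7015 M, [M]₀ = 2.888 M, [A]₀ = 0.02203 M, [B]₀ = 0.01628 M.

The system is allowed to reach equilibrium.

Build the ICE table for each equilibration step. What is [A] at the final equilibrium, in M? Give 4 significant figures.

[A]_eq = 0.3435 M

Q₀ = 8.0192e-09 vs Keq = 13.24 ⇒ Q<K, forward
Step 1:
                   D          M          A          B
  I           0.7015      2.888    0.02203    0.01628
  C          -0.6429    -0.9643     0.3214     0.9643
  E          0.05862      1.924     0.3435     0.9806
  solve Keq expr → x = 0.3214; check Q = 13.24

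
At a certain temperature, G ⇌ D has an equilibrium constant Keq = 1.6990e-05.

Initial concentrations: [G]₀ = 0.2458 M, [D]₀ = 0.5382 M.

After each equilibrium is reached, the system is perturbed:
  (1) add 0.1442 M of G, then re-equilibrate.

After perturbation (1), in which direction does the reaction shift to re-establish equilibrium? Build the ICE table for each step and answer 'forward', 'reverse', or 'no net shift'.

Direction: forward

Q₀ = 2.19 vs Keq = 1.6990e-05 ⇒ Q>K, reverse
Step 1:
                   G          D
  Initial     0.2458     0.5382
  Change      0.5382    -0.5382
  Equil        0.784 1.3320e-05
  solve Keq expr → x = -0.5382; check Q = 1.6990e-05
Then add 0.1442 M of G.
Step 2:
                   G          D
  Initial     0.9282 1.3320e-05
  Change  -2.4499e-06 2.4499e-06
  Equil       0.9282 1.5770e-05
  solve Keq expr → x = 2.4499e-06; check Q = 1.6990e-05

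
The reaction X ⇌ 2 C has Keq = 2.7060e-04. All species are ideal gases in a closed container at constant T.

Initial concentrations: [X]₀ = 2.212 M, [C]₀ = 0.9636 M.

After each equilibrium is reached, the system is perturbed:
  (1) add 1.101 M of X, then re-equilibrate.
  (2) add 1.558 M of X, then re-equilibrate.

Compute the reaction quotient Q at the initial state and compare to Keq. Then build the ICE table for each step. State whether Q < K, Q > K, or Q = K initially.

Q₀ = 0.4198 vs Keq = 2.7060e-04 ⇒ Q>K, reverse
Step 1:
                  X         C
  I           2.212    0.9636
  C          0.4683   -0.9367
  E            2.68   0.02693
  solve Keq expr → x = -0.4683; check Q = 2.7060e-04
Then add 1.101 M of X.
Step 2:
                  X         C
  I           3.781   0.02693
  C       -0.002523  0.005046
  E           3.779   0.03198
  solve Keq expr → x = 0.002523; check Q = 2.7060e-04
Then add 1.558 M of X.
Step 3:
                  X         C
  I           5.337   0.03198
  C       -0.003007  0.006014
  E           5.334   0.03799
  solve Keq expr → x = 0.003007; check Q = 2.7060e-04

Q₀ = 0.4198; Q > K (proceeds reverse)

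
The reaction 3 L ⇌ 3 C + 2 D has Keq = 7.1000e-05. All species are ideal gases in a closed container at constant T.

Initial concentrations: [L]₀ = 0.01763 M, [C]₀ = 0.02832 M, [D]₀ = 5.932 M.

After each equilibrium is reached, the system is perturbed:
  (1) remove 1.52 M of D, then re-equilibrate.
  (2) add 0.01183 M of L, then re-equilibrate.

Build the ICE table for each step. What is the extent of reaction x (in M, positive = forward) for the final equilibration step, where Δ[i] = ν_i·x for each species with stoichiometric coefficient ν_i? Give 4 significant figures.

x = 5.9939e-05 M

Q₀ = 145.9 vs Keq = 7.1000e-05 ⇒ Q>K, reverse
Step 1:
                   L          C          D
  init       0.01763    0.02832      5.932
  Δ          0.02775   -0.02775    -0.0185
  eq         0.04538 5.7457e-04      5.914
  solve Keq expr → x = -0.009248; check Q = 7.1000e-05
Then remove 1.52 M of D.
Step 2:
                   L          C          D
  init       0.04538 5.7457e-04      4.394
  Δ       -1.2394e-04 1.2394e-04 8.2626e-05
  eq         0.04525 6.9851e-04      4.394
  solve Keq expr → x = 4.1313e-05; check Q = 7.1000e-05
Then add 0.01183 M of L.
Step 3:
                   L          C          D
  init       0.05708 6.9851e-04      4.394
  Δ       -1.7982e-04 1.7982e-04 1.1988e-04
  eq          0.0569 8.7833e-04      4.394
  solve Keq expr → x = 5.9939e-05; check Q = 7.1000e-05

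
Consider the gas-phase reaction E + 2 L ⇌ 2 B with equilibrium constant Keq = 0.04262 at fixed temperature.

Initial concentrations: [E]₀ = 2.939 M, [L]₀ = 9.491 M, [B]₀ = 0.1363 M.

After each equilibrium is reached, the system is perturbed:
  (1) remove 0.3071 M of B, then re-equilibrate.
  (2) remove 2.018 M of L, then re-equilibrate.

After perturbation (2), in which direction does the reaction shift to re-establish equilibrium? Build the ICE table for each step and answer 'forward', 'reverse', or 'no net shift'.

Direction: reverse

Q₀ = 7.0173e-05 vs Keq = 0.04262 ⇒ Q<K, forward
Step 1:
                  E         L         B
  init        2.939     9.491    0.1363
  Δ          -1.005    -2.011     2.011
  eq          1.934      7.48     2.147
  solve Keq expr → x = 1.005; check Q = 0.04262
Then remove 0.3071 M of B.
Step 2:
                  E         L         B
  init        1.934      7.48      1.84
  Δ        -0.09837   -0.1967    0.1967
  eq          1.835     7.283     2.037
  solve Keq expr → x = 0.09837; check Q = 0.04262
Then remove 2.018 M of L.
Step 3:
                  E         L         B
  init        1.835     5.265     2.037
  Δ          0.1895    0.3789   -0.3789
  eq          2.025     5.644     1.658
  solve Keq expr → x = -0.1895; check Q = 0.04262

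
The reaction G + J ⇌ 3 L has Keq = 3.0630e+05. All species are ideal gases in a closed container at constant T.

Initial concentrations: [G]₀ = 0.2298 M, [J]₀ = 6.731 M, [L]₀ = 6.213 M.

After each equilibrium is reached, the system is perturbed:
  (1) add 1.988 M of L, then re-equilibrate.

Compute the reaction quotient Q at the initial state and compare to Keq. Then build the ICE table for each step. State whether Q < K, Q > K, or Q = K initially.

Q₀ = 155.1 vs Keq = 3.0630e+05 ⇒ Q<K, forward
Step 1:
                    G           J           L
  Initial      0.2298       6.731       6.213
  Change      -0.2296     -0.2296      0.6889
  Equil    1.6510e-04       6.501       6.902
  solve Keq expr → x = 0.2296; check Q = 3.0630e+05
Then add 1.988 M of L.
Step 2:
                    G           J           L
  Initial  1.6510e-04       6.501        8.89
  Change   1.8763e-04  1.8763e-04 -5.6289e-04
  Equil    3.5273e-04       6.502       8.889
  solve Keq expr → x = -1.8763e-04; check Q = 3.0630e+05

Q₀ = 155.1; Q < K (proceeds forward)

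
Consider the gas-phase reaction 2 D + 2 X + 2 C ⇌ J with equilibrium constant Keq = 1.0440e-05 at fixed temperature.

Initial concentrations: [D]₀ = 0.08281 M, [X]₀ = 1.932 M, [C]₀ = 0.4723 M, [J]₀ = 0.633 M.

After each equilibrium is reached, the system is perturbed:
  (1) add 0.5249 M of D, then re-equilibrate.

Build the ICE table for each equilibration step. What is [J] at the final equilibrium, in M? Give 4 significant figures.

[J]_eq = 0.001125 M

Q₀ = 110.9 vs Keq = 1.0440e-05 ⇒ Q>K, reverse
Step 1:
                  D         X         C         J
  I         0.08281     1.932    0.4723     0.633
  C           1.265     1.265     1.265   -0.6324
  E           1.348     3.197     1.737 5.8473e-04
  solve Keq expr → x = -0.6324; check Q = 1.0440e-05
Then add 0.5249 M of D.
Step 2:
                  D         X         C         J
  I           1.873     3.197     1.737 5.8473e-04
  C       -0.001081 -0.001081 -0.001081 5.4073e-04
  E           1.871     3.196     1.736  0.001125
  solve Keq expr → x = 5.4073e-04; check Q = 1.0440e-05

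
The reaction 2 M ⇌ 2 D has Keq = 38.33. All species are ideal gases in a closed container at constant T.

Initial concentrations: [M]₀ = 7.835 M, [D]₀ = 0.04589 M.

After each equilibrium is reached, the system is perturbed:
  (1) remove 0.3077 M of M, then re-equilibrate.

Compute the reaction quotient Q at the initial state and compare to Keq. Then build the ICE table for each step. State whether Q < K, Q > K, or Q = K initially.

Q₀ = 3.4305e-05 vs Keq = 38.33 ⇒ Q<K, forward
Step 1:
                    M           D
  Initial       7.835     0.04589
  Change       -6.739       6.739
  Equil         1.096       6.785
  solve Keq expr → x = 3.37; check Q = 38.33
Then remove 0.3077 M of M.
Step 2:
                    M           D
  Initial      0.7882       6.785
  Change       0.2649     -0.2649
  Equil         1.053        6.52
  solve Keq expr → x = -0.1325; check Q = 38.33

Q₀ = 3.4305e-05; Q < K (proceeds forward)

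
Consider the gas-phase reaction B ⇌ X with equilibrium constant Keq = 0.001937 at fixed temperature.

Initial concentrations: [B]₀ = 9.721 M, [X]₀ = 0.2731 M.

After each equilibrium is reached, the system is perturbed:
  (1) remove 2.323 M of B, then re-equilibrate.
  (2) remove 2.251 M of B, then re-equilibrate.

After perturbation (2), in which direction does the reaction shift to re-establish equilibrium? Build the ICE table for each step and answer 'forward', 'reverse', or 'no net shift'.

Q₀ = 0.02809 vs Keq = 0.001937 ⇒ Q>K, reverse
Step 1:
                  B         X
  init        9.721    0.2731
  Δ          0.2538   -0.2538
  eq          9.975   0.01932
  solve Keq expr → x = -0.2538; check Q = 0.001937
Then remove 2.323 M of B.
Step 2:
                  B         X
  init        7.652   0.01932
  Δ        0.004491 -0.004491
  eq          7.656   0.01483
  solve Keq expr → x = -0.004491; check Q = 0.001937
Then remove 2.251 M of B.
Step 3:
                  B         X
  init        5.405   0.01483
  Δ        0.004352 -0.004352
  eq           5.41   0.01048
  solve Keq expr → x = -0.004352; check Q = 0.001937

Direction: reverse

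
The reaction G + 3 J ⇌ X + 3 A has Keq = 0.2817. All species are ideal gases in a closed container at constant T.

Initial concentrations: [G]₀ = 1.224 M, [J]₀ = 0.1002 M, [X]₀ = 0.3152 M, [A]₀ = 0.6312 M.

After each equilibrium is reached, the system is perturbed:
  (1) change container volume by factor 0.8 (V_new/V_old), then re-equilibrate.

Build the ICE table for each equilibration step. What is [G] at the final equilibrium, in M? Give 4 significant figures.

[G]_eq = 1.629 M

Q₀ = 64.37 vs Keq = 0.2817 ⇒ Q>K, reverse
Step 1:
                  G         J         X         A
  I           1.224    0.1002    0.3152    0.6312
  C         0.07951    0.2385  -0.07951   -0.2385
  E           1.304    0.3387    0.2357    0.3927
  solve Keq expr → x = -0.07951; check Q = 0.2817
Then change container volume by factor 0.8 (V_new/V_old).
Step 2:
                  G         J         X         A
  I           1.629    0.4234    0.2946    0.4908
  C               0         0         0         0
  E           1.629    0.4234    0.2946    0.4908
  solve Keq expr → x = 0; check Q = 0.2817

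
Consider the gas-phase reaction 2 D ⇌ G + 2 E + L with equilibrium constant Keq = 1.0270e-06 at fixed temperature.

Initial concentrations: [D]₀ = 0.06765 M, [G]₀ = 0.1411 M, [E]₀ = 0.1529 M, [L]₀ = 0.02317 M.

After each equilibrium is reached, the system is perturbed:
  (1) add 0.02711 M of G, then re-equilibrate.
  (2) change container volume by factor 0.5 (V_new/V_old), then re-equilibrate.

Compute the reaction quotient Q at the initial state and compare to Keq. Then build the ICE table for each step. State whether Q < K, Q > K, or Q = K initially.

Q₀ = 0.0167; Q > K (proceeds reverse)

Q₀ = 0.0167 vs Keq = 1.0270e-06 ⇒ Q>K, reverse
Step 1:
                  D         G         E         L
  Initial   0.06765    0.1411    0.1529   0.02317
  Change    0.04632  -0.02316  -0.04632  -0.02316
  Equil       0.114    0.1179    0.1066 9.9573e-06
  solve Keq expr → x = -0.02316; check Q = 1.0270e-06
Then add 0.02711 M of G.
Step 2:
                  D         G         E         L
  Initial     0.114     0.145    0.1066 9.9573e-06
  Change  3.7197e-06 -1.8598e-06 -3.7197e-06 -1.8598e-06
  Equil       0.114     0.145    0.1066 8.0974e-06
  solve Keq expr → x = -1.8598e-06; check Q = 1.0270e-06
Then change container volume by factor 0.5 (V_new/V_old).
Step 3:
                  D         G         E         L
  Initial    0.2279    0.2901    0.2132 1.6195e-05
  Change  2.4288e-05 -1.2144e-05 -2.4288e-05 -1.2144e-05
  Equil       0.228    0.2901    0.2131 4.0507e-06
  solve Keq expr → x = -1.2144e-05; check Q = 1.0270e-06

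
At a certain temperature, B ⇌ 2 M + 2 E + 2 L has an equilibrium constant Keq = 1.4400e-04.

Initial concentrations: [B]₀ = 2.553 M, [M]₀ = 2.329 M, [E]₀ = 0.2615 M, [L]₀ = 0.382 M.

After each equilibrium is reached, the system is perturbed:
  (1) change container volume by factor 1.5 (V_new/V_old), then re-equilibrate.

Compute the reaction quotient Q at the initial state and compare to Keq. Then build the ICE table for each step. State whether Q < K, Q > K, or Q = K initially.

Q₀ = 0.0212 vs Keq = 1.4400e-04 ⇒ Q>K, reverse
Step 1:
                  B         M         E         L
  init        2.553     2.329    0.2615     0.382
  Δ          0.1042   -0.2084   -0.2084   -0.2084
  eq          2.657     2.121   0.05313    0.1736
  solve Keq expr → x = -0.1042; check Q = 1.4400e-04
Then change container volume by factor 1.5 (V_new/V_old).
Step 2:
                  B         M         E         L
  init        1.771     1.414   0.03542    0.1158
  Δ        -0.01826   0.03653   0.03653   0.03653
  eq          1.753      1.45   0.07195    0.1523
  solve Keq expr → x = 0.01826; check Q = 1.4400e-04

Q₀ = 0.0212; Q > K (proceeds reverse)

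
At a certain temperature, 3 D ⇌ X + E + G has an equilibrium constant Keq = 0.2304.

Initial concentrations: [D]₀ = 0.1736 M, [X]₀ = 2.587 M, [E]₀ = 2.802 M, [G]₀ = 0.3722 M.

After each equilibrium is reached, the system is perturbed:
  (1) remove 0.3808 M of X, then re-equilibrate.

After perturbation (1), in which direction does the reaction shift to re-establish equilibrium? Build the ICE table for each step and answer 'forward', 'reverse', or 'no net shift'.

Direction: forward

Q₀ = 515.7 vs Keq = 0.2304 ⇒ Q>K, reverse
Step 1:
                  D         X         E         G
  Initial    0.1736     2.587     2.802    0.3722
  Change     0.9453   -0.3151   -0.3151   -0.3151
  Equil       1.119     2.272     2.487   0.05712
  solve Keq expr → x = -0.3151; check Q = 0.2304
Then remove 0.3808 M of X.
Step 2:
                  D         X         E         G
  Initial     1.119     1.891     2.487   0.05712
  Change   -0.02155  0.007182  0.007182  0.007182
  Equil       1.097     1.898     2.494    0.0643
  solve Keq expr → x = 0.007182; check Q = 0.2304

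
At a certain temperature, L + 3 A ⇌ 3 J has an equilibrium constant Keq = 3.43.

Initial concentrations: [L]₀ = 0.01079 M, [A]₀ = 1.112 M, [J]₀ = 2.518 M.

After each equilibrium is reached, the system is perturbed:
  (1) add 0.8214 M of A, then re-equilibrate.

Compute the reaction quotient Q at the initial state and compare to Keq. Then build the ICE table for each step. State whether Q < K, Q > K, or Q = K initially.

Q₀ = 1076; Q > K (proceeds reverse)

Q₀ = 1076 vs Keq = 3.43 ⇒ Q>K, reverse
Step 1:
                   L          A          J
  I          0.01079      1.112      2.518
  C           0.2468     0.7404    -0.7404
  E           0.2576      1.852      1.778
  solve Keq expr → x = -0.2468; check Q = 3.43
Then add 0.8214 M of A.
Step 2:
                   L          A          J
  I           0.2576      2.674      1.778
  C         -0.08484    -0.2545     0.2545
  E           0.1728      2.419      2.032
  solve Keq expr → x = 0.08484; check Q = 3.43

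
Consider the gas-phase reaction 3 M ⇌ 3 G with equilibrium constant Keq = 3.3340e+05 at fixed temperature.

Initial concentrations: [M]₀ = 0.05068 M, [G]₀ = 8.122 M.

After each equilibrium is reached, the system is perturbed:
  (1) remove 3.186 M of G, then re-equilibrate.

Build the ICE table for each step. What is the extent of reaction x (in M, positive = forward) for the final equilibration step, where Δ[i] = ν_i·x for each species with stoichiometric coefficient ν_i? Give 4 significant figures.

Q₀ = 4.1160e+06 vs Keq = 3.3340e+05 ⇒ Q>K, reverse
Step 1:
                    M           G
  I           0.05068       8.122
  C           0.06551    -0.06551
  E            0.1162       8.056
  solve Keq expr → x = -0.02184; check Q = 3.3340e+05
Then remove 3.186 M of G.
Step 2:
                    M           G
  I            0.1162        4.87
  C          -0.04529     0.04529
  E           0.07089       4.916
  solve Keq expr → x = 0.0151; check Q = 3.3340e+05

x = 0.0151 M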